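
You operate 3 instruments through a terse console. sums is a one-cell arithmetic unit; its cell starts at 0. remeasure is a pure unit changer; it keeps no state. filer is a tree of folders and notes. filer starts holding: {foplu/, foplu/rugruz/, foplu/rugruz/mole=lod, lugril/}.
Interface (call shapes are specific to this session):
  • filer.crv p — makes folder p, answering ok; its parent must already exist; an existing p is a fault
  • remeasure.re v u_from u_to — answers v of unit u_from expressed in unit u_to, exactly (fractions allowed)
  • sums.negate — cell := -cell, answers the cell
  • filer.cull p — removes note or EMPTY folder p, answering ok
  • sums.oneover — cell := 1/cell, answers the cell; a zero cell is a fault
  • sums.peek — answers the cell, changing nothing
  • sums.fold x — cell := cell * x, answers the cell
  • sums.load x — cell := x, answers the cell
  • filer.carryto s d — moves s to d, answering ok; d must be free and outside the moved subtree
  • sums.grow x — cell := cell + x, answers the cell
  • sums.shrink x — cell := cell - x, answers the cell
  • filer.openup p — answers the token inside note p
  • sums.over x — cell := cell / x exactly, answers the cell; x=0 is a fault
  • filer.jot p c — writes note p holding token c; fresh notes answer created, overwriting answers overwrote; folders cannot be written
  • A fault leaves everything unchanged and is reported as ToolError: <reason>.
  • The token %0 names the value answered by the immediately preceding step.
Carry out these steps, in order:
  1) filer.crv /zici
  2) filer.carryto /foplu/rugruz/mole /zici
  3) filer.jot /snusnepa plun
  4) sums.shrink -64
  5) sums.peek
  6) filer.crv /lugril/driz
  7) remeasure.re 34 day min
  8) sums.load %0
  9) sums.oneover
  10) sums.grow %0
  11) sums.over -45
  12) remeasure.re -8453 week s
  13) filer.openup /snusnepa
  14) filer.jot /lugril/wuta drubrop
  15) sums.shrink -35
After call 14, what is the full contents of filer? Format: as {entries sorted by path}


Answer: {foplu/, foplu/rugruz/, foplu/rugruz/mole=lod, lugril/, lugril/driz/, lugril/wuta=drubrop, snusnepa=plun, zici/}

Derivation:
// 1. filer.crv(/zici) -> ok
// 2. filer.carryto(/foplu/rugruz/mole, /zici) -> ToolError: exists
// 3. filer.jot(/snusnepa, plun) -> created
// 4. sums.shrink(-64) -> 64
// 5. sums.peek() -> 64
// 6. filer.crv(/lugril/driz) -> ok
// 7. remeasure.re(34, day, min) -> 48960
// 8. sums.load(%0) -> 48960
// 9. sums.oneover() -> 1/48960
// 10. sums.grow(%0) -> 1/24480
// 11. sums.over(-45) -> -1/1101600
// 12. remeasure.re(-8453, week, s) -> -5112374400
// 13. filer.openup(/snusnepa) -> plun
// 14. filer.jot(/lugril/wuta, drubrop) -> created
// 15. sums.shrink(-35) -> 38555999/1101600


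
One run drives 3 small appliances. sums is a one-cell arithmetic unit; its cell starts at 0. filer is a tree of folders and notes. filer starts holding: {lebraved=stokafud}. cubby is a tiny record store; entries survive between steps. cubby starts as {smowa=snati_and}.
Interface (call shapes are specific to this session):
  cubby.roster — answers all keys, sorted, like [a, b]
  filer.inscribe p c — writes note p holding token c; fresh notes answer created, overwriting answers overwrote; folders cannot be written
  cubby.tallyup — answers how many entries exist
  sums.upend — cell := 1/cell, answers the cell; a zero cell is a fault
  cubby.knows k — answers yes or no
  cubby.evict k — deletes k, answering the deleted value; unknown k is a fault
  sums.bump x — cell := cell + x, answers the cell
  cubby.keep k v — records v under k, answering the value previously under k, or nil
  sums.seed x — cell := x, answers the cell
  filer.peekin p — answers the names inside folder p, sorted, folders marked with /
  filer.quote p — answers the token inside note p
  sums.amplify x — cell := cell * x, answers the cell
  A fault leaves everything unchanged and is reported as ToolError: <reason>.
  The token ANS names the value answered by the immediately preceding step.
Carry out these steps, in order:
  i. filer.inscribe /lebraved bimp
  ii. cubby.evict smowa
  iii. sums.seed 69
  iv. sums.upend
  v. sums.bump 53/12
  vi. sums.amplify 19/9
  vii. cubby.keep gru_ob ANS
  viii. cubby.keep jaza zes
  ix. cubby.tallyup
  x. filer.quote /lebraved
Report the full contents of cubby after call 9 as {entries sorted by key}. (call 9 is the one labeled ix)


[in] inscribe /lebraved bimp
[out] overwrote
[in] evict smowa
[out] snati_and
[in] seed 69
[out] 69
[in] upend
[out] 1/69
[in] bump 53/12
[out] 1223/276
[in] amplify 19/9
[out] 23237/2484
[in] keep gru_ob ANS
[out] nil
[in] keep jaza zes
[out] nil
[in] tallyup
[out] 2
[in] quote /lebraved
[out] bimp

Answer: {gru_ob=23237/2484, jaza=zes}


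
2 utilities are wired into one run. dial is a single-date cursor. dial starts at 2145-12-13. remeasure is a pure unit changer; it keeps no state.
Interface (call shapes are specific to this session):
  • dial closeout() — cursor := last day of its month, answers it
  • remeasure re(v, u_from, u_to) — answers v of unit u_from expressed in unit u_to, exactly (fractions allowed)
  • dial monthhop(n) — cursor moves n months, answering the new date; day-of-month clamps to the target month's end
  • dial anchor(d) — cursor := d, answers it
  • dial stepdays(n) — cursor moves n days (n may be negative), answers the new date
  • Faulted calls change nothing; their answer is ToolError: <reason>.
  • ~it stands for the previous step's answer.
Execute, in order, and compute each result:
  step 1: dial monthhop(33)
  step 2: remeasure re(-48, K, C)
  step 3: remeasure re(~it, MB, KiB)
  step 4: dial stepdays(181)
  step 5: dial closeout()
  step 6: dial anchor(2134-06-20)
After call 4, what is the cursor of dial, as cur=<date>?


·→ dial monthhop(33)
·← 2148-09-13
·→ remeasure re(-48, K, C)
·← -6423/20
·→ remeasure re(~it, MB, KiB)
·← -20071875/64
·→ dial stepdays(181)
·← 2149-03-13
·→ dial closeout()
·← 2149-03-31
·→ dial anchor(2134-06-20)
·← 2134-06-20

Answer: cur=2149-03-13


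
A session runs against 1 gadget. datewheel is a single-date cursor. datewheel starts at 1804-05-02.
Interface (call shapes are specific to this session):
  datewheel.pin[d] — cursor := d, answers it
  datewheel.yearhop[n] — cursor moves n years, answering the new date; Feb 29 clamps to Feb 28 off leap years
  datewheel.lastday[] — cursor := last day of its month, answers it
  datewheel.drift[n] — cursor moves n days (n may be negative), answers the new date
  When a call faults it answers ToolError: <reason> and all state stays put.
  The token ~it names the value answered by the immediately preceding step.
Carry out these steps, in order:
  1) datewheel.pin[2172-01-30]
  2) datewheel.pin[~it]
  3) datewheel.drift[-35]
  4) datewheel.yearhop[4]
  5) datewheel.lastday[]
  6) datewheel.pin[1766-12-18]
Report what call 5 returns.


Answer: 2175-12-31

Derivation:
>> datewheel.pin(2172-01-30)
<< 2172-01-30
>> datewheel.pin(~it)
<< 2172-01-30
>> datewheel.drift(-35)
<< 2171-12-26
>> datewheel.yearhop(4)
<< 2175-12-26
>> datewheel.lastday()
<< 2175-12-31
>> datewheel.pin(1766-12-18)
<< 1766-12-18


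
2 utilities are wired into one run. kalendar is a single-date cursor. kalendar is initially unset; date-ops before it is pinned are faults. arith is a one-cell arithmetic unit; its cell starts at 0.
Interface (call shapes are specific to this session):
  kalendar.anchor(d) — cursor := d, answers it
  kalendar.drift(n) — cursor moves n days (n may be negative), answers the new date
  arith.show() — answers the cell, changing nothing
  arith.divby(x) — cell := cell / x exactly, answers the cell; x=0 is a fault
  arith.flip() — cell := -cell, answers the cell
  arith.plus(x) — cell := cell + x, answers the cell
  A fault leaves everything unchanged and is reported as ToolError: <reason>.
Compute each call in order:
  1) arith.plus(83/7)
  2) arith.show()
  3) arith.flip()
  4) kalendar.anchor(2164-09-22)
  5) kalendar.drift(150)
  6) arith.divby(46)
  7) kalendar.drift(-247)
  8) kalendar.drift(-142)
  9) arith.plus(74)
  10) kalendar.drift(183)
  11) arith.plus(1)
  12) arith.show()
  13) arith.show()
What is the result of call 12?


Answer: 24067/322

Derivation:
-> arith.plus(x=83/7)
<- 83/7
-> arith.show()
<- 83/7
-> arith.flip()
<- -83/7
-> kalendar.anchor(d=2164-09-22)
<- 2164-09-22
-> kalendar.drift(n=150)
<- 2165-02-19
-> arith.divby(x=46)
<- -83/322
-> kalendar.drift(n=-247)
<- 2164-06-17
-> kalendar.drift(n=-142)
<- 2164-01-27
-> arith.plus(x=74)
<- 23745/322
-> kalendar.drift(n=183)
<- 2164-07-28
-> arith.plus(x=1)
<- 24067/322
-> arith.show()
<- 24067/322
-> arith.show()
<- 24067/322


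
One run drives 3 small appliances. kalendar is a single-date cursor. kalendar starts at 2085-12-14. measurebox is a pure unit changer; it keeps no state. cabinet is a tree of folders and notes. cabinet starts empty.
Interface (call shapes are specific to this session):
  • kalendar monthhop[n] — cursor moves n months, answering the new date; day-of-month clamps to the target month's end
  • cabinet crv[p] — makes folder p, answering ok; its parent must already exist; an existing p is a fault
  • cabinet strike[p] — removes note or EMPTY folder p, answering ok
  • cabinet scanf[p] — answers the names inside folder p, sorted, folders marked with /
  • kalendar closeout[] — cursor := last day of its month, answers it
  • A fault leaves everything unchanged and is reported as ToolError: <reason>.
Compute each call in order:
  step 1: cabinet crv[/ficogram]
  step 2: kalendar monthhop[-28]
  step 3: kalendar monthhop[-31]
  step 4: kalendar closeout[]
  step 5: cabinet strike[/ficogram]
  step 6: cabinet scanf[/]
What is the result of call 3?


Answer: 2081-01-14

Derivation:
;; 1. cabinet crv(p='/ficogram') == ok
;; 2. kalendar monthhop(n='-28') == 2083-08-14
;; 3. kalendar monthhop(n='-31') == 2081-01-14
;; 4. kalendar closeout() == 2081-01-31
;; 5. cabinet strike(p='/ficogram') == ok
;; 6. cabinet scanf(p='/') == []


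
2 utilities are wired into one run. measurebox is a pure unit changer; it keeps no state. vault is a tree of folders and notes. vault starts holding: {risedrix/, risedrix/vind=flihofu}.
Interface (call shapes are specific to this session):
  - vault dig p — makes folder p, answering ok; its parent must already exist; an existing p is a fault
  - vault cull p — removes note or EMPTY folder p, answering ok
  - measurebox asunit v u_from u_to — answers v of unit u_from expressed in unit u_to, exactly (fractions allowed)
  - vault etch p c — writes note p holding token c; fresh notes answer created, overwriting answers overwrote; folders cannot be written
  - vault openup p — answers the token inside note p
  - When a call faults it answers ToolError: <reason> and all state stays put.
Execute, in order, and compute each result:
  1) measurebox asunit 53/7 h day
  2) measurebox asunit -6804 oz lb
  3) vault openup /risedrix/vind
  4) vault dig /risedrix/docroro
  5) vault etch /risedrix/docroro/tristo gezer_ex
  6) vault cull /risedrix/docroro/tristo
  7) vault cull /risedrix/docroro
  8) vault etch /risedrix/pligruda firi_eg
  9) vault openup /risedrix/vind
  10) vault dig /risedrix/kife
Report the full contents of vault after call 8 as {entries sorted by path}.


Answer: {risedrix/, risedrix/pligruda=firi_eg, risedrix/vind=flihofu}

Derivation:
Calling measurebox asunit with v: 53/7, u_from: h, u_to: day: 53/168.
I call measurebox asunit with v: -6804, u_from: oz, u_to: lb: -1701/4.
I use vault openup with p: /risedrix/vind, giving flihofu.
Invoking vault dig with p: /risedrix/docroro, and observe ok.
Calling vault etch with p: /risedrix/docroro/tristo, c: gezer_ex, and see created.
I call vault cull with p: /risedrix/docroro/tristo, — result: ok.
Calling vault cull with p: /risedrix/docroro, — result: ok.
I try vault etch with p: /risedrix/pligruda, c: firi_eg, → created.
Invoking vault openup with p: /risedrix/vind, yielding flihofu.
I run vault dig with p: /risedrix/kife: ok.


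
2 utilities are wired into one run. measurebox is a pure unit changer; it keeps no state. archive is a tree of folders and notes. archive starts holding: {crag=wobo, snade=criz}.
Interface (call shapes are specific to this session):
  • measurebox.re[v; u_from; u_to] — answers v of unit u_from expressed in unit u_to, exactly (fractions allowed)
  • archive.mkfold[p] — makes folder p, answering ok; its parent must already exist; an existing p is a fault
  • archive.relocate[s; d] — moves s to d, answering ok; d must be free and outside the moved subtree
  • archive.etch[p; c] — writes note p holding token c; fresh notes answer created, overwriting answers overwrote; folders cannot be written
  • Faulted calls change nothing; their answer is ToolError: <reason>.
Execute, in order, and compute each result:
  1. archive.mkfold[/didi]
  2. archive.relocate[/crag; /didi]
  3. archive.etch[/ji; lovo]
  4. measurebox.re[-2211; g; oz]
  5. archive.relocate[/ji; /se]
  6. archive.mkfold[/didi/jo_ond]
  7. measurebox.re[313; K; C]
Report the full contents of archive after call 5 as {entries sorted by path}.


Answer: {crag=wobo, didi/, se=lovo, snade=criz}

Derivation:
[in] archive.mkfold /didi
:: ok
[in] archive.relocate /crag /didi
:: ToolError: exists
[in] archive.etch /ji lovo
:: created
[in] measurebox.re -2211 g oz
:: -321600000/4123567
[in] archive.relocate /ji /se
:: ok
[in] archive.mkfold /didi/jo_ond
:: ok
[in] measurebox.re 313 K C
:: 797/20


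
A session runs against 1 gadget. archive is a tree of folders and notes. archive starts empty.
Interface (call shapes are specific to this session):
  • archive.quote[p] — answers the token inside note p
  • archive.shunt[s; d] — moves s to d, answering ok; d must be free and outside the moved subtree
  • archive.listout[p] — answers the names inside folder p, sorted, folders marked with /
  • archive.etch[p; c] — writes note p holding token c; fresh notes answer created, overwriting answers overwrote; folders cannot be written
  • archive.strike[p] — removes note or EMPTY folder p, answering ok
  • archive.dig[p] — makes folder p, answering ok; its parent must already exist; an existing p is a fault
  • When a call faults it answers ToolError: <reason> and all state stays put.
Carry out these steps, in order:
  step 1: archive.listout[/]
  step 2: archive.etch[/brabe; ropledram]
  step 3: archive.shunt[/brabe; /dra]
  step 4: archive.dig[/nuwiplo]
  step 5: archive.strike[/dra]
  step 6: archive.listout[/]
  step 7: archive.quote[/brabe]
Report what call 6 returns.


~$ archive.listout p=/
= []
~$ archive.etch p=/brabe c=ropledram
= created
~$ archive.shunt s=/brabe d=/dra
= ok
~$ archive.dig p=/nuwiplo
= ok
~$ archive.strike p=/dra
= ok
~$ archive.listout p=/
= [nuwiplo/]
~$ archive.quote p=/brabe
= ToolError: not found

Answer: [nuwiplo/]


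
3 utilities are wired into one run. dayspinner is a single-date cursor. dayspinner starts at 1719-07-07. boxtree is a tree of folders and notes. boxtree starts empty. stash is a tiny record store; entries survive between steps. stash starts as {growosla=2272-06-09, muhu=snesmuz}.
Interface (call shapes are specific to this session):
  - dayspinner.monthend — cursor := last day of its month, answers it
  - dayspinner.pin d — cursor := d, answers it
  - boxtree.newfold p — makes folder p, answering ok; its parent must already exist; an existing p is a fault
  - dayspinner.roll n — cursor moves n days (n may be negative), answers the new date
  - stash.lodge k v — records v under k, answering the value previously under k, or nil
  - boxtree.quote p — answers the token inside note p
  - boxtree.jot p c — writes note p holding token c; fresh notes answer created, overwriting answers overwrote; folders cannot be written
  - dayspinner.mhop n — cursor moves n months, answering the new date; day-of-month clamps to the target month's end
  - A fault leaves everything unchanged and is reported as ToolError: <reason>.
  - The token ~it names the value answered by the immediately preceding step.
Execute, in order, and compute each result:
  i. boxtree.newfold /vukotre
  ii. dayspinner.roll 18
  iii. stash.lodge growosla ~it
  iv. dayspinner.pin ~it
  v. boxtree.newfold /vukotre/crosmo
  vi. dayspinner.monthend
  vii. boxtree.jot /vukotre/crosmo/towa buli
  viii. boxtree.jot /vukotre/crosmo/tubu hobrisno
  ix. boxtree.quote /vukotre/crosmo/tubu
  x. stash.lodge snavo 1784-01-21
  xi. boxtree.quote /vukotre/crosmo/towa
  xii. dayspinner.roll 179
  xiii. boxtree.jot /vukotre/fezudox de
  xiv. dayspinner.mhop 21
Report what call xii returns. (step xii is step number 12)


Answer: 2272-12-26

Derivation:
>> boxtree.newfold(p=/vukotre)
<< ok
>> dayspinner.roll(n=18)
<< 1719-07-25
>> stash.lodge(k=growosla, v=~it)
<< 2272-06-09
>> dayspinner.pin(d=~it)
<< 2272-06-09
>> boxtree.newfold(p=/vukotre/crosmo)
<< ok
>> dayspinner.monthend()
<< 2272-06-30
>> boxtree.jot(p=/vukotre/crosmo/towa, c=buli)
<< created
>> boxtree.jot(p=/vukotre/crosmo/tubu, c=hobrisno)
<< created
>> boxtree.quote(p=/vukotre/crosmo/tubu)
<< hobrisno
>> stash.lodge(k=snavo, v=1784-01-21)
<< nil
>> boxtree.quote(p=/vukotre/crosmo/towa)
<< buli
>> dayspinner.roll(n=179)
<< 2272-12-26
>> boxtree.jot(p=/vukotre/fezudox, c=de)
<< created
>> dayspinner.mhop(n=21)
<< 2274-09-26


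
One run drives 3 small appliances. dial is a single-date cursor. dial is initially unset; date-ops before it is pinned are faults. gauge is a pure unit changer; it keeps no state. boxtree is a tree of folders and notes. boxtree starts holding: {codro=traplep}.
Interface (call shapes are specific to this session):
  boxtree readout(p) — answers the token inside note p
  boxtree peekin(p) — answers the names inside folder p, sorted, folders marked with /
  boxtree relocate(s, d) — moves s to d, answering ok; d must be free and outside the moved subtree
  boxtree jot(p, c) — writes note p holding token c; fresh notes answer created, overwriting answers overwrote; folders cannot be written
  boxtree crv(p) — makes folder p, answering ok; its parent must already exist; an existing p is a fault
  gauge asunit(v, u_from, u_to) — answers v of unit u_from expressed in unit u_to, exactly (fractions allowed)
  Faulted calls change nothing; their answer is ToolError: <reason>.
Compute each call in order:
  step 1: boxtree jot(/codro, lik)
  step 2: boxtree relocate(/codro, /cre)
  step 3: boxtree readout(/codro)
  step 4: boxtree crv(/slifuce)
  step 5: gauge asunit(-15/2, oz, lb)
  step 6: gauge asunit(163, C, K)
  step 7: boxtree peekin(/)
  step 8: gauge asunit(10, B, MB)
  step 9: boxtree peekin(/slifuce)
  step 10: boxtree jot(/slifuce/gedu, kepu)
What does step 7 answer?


Answer: [cre, slifuce/]

Derivation:
[in] boxtree jot p=/codro c=lik
:: overwrote
[in] boxtree relocate s=/codro d=/cre
:: ok
[in] boxtree readout p=/codro
:: ToolError: not found
[in] boxtree crv p=/slifuce
:: ok
[in] gauge asunit v=-15/2 u_from=oz u_to=lb
:: -15/32
[in] gauge asunit v=163 u_from=C u_to=K
:: 8723/20
[in] boxtree peekin p=/
:: [cre, slifuce/]
[in] gauge asunit v=10 u_from=B u_to=MB
:: 1/100000
[in] boxtree peekin p=/slifuce
:: []
[in] boxtree jot p=/slifuce/gedu c=kepu
:: created


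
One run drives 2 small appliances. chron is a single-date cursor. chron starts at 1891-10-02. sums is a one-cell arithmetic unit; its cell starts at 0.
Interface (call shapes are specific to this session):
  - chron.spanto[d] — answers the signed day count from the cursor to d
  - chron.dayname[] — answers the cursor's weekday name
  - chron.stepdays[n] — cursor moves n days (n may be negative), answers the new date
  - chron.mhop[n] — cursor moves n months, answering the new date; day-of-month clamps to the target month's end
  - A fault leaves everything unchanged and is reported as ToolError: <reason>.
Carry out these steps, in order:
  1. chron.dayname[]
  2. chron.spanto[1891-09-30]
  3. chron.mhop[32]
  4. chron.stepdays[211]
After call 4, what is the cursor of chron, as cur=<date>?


Answer: cur=1894-12-30

Derivation:
>>> chron.dayname
:: Friday
>>> chron.spanto 1891-09-30
:: -2
>>> chron.mhop 32
:: 1894-06-02
>>> chron.stepdays 211
:: 1894-12-30


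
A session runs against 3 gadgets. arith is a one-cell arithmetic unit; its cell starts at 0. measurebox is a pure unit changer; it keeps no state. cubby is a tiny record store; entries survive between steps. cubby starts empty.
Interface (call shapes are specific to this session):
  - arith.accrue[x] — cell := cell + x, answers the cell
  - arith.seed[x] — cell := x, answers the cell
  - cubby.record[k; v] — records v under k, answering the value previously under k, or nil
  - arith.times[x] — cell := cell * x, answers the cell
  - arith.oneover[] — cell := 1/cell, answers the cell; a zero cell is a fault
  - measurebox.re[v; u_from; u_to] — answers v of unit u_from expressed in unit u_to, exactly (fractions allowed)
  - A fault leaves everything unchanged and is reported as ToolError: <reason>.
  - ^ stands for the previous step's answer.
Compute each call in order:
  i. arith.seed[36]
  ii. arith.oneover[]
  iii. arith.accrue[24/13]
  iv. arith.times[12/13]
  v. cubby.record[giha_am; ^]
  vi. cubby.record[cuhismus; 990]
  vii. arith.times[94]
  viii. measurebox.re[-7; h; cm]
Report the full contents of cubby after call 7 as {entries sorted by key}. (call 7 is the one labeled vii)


Answer: {cuhismus=990, giha_am=877/507}

Derivation:
$ arith.seed x='36'
[out] 36
$ arith.oneover
[out] 1/36
$ arith.accrue x='24/13'
[out] 877/468
$ arith.times x='12/13'
[out] 877/507
$ cubby.record k='giha_am' v='^'
[out] nil
$ cubby.record k='cuhismus' v='990'
[out] nil
$ arith.times x='94'
[out] 82438/507
$ measurebox.re v='-7' u_from='h' u_to='cm'
[out] ToolError: incompatible units


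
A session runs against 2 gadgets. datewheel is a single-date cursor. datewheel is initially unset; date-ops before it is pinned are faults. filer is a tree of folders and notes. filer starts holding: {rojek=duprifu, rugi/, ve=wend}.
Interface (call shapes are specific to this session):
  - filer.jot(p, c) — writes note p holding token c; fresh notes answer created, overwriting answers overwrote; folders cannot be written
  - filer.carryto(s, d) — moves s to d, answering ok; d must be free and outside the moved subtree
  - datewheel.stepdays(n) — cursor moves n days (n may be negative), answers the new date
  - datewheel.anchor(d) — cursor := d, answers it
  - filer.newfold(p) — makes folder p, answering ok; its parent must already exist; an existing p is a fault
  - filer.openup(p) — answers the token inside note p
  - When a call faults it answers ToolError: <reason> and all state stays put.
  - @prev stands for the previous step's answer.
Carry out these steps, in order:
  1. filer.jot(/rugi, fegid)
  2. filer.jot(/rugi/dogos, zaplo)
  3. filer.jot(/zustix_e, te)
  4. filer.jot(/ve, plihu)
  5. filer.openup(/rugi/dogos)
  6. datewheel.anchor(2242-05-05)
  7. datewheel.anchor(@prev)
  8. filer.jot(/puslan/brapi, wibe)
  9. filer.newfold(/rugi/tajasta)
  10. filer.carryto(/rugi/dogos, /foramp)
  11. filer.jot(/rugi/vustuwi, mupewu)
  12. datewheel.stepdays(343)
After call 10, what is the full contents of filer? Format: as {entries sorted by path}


! filer.jot(p: /rugi, c: fegid) ~> ToolError: is a directory
! filer.jot(p: /rugi/dogos, c: zaplo) ~> created
! filer.jot(p: /zustix_e, c: te) ~> created
! filer.jot(p: /ve, c: plihu) ~> overwrote
! filer.openup(p: /rugi/dogos) ~> zaplo
! datewheel.anchor(d: 2242-05-05) ~> 2242-05-05
! datewheel.anchor(d: @prev) ~> 2242-05-05
! filer.jot(p: /puslan/brapi, c: wibe) ~> ToolError: no parent
! filer.newfold(p: /rugi/tajasta) ~> ok
! filer.carryto(s: /rugi/dogos, d: /foramp) ~> ok
! filer.jot(p: /rugi/vustuwi, c: mupewu) ~> created
! datewheel.stepdays(n: 343) ~> 2243-04-13

Answer: {foramp=zaplo, rojek=duprifu, rugi/, rugi/tajasta/, ve=plihu, zustix_e=te}


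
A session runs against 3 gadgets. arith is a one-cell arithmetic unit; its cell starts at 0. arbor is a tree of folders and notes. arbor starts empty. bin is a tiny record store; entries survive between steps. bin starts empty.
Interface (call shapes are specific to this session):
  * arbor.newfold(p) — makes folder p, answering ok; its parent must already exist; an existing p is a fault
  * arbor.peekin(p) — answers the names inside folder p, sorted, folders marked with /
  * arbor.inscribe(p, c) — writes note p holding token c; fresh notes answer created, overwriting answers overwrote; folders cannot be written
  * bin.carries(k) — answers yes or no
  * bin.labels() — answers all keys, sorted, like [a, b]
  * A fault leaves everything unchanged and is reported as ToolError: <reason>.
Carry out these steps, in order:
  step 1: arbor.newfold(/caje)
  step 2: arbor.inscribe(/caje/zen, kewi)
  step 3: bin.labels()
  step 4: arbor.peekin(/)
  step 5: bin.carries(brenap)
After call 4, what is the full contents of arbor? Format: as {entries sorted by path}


I invoke arbor.newfold passing p='/caje', and see ok.
I call arbor.inscribe passing p='/caje/zen', c='kewi', — result: created.
Now I run bin.labels, giving [].
Now I run arbor.peekin passing p='/', and get [caje/].
I try bin.carries passing k='brenap': no.

Answer: {caje/, caje/zen=kewi}


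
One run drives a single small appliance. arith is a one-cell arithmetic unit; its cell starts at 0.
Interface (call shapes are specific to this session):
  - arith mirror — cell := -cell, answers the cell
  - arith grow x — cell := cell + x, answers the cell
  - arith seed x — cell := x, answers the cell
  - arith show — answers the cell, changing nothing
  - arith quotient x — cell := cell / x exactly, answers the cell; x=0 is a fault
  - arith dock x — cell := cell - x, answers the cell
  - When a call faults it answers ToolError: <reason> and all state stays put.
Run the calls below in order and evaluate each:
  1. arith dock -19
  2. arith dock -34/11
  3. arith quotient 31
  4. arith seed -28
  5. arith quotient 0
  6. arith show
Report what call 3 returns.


Next I call arith dock(x: -19), and observe 19.
Calling arith dock(x: -34/11), yielding 243/11.
I run arith quotient(x: 31): 243/341.
I call arith seed(x: -28), yielding -28.
Calling arith quotient(x: 0), — result: ToolError: division by zero.
I use arith show(), → -28.

Answer: 243/341


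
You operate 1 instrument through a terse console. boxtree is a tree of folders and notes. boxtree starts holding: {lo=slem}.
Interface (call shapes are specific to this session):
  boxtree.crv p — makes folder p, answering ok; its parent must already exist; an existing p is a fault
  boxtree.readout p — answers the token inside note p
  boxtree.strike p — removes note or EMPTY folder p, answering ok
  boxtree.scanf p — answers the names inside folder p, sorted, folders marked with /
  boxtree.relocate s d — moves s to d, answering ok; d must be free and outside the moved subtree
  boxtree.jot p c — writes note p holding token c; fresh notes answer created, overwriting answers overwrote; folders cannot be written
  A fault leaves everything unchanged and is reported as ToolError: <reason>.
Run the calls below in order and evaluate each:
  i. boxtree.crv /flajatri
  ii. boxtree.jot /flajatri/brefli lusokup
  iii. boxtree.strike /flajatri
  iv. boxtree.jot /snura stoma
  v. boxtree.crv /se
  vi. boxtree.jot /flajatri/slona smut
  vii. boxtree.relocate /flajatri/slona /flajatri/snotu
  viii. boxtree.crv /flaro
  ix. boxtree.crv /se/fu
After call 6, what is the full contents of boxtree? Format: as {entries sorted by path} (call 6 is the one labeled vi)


Answer: {flajatri/, flajatri/brefli=lusokup, flajatri/slona=smut, lo=slem, se/, snura=stoma}

Derivation:
Calling boxtree.crv passing p: /flajatri, which returns ok.
I try boxtree.jot passing p: /flajatri/brefli, c: lusokup, yielding created.
Invoking boxtree.strike passing p: /flajatri: ToolError: not empty.
Calling boxtree.jot passing p: /snura, c: stoma, which returns created.
Now I run boxtree.crv passing p: /se, and get ok.
Calling boxtree.jot passing p: /flajatri/slona, c: smut, and see created.
Calling boxtree.relocate passing s: /flajatri/slona, d: /flajatri/snotu, and observe ok.
I call boxtree.crv passing p: /flaro, giving ok.
Using boxtree.crv passing p: /se/fu: ok.


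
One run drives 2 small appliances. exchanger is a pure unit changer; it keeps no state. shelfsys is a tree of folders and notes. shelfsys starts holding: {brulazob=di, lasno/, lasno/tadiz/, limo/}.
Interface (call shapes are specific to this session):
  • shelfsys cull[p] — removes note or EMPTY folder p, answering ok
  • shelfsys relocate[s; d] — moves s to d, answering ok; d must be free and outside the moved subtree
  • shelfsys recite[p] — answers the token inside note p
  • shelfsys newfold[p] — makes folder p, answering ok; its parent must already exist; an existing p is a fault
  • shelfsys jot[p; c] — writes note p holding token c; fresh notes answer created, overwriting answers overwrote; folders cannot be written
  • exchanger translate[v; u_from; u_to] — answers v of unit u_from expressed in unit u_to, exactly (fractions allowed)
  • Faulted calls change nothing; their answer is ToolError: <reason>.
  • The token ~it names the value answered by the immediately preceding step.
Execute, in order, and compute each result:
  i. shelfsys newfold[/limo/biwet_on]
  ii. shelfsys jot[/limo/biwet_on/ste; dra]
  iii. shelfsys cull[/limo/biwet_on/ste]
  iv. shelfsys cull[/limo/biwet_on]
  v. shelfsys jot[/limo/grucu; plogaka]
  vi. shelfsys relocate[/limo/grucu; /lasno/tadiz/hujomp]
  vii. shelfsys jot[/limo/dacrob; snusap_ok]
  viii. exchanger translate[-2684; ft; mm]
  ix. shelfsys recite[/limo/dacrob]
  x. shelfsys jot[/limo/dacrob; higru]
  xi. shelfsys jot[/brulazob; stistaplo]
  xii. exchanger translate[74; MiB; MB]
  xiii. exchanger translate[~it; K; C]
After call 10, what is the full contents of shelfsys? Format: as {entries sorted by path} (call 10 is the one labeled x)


CALL shelfsys newfold[p='/limo/biwet_on']
RET  ok
CALL shelfsys jot[p='/limo/biwet_on/ste'; c='dra']
RET  created
CALL shelfsys cull[p='/limo/biwet_on/ste']
RET  ok
CALL shelfsys cull[p='/limo/biwet_on']
RET  ok
CALL shelfsys jot[p='/limo/grucu'; c='plogaka']
RET  created
CALL shelfsys relocate[s='/limo/grucu'; d='/lasno/tadiz/hujomp']
RET  ok
CALL shelfsys jot[p='/limo/dacrob'; c='snusap_ok']
RET  created
CALL exchanger translate[v='-2684'; u_from='ft'; u_to='mm']
RET  -4090416/5
CALL shelfsys recite[p='/limo/dacrob']
RET  snusap_ok
CALL shelfsys jot[p='/limo/dacrob'; c='higru']
RET  overwrote
CALL shelfsys jot[p='/brulazob'; c='stistaplo']
RET  overwrote
CALL exchanger translate[v='74'; u_from='MiB'; u_to='MB']
RET  1212416/15625
CALL exchanger translate[v='~it'; u_from='K'; u_to='C']
RET  -12222211/62500

Answer: {brulazob=di, lasno/, lasno/tadiz/, lasno/tadiz/hujomp=plogaka, limo/, limo/dacrob=higru}


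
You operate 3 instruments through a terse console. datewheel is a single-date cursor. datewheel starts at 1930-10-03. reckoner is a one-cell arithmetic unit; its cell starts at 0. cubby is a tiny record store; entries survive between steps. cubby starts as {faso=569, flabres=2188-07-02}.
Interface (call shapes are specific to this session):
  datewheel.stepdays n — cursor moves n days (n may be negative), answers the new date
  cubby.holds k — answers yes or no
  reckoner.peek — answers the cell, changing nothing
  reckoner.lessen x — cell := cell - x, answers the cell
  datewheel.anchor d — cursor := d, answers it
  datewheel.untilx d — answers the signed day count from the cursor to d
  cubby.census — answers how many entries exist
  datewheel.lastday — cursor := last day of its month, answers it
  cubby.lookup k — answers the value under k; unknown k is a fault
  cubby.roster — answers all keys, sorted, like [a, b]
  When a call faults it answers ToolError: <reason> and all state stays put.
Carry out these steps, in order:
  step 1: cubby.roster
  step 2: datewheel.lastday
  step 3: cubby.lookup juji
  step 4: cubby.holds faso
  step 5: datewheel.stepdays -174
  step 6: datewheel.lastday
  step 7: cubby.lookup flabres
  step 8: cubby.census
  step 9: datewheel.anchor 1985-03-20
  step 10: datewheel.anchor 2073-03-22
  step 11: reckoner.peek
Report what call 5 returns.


Calling cubby.roster(), → [faso, flabres].
I try datewheel.lastday(), giving 1930-10-31.
Using cubby.lookup using k=juji, and observe ToolError: no such key juji.
I call cubby.holds using k=faso: yes.
Using datewheel.stepdays using n=-174, and observe 1930-05-10.
I run datewheel.lastday(), and observe 1930-05-31.
Invoking cubby.lookup using k=flabres, and see 2188-07-02.
Invoking cubby.census, and get 2.
I run datewheel.anchor using d=1985-03-20, and see 1985-03-20.
Then datewheel.anchor using d=2073-03-22, giving 2073-03-22.
Then reckoner.peek, and observe 0.

Answer: 1930-05-10


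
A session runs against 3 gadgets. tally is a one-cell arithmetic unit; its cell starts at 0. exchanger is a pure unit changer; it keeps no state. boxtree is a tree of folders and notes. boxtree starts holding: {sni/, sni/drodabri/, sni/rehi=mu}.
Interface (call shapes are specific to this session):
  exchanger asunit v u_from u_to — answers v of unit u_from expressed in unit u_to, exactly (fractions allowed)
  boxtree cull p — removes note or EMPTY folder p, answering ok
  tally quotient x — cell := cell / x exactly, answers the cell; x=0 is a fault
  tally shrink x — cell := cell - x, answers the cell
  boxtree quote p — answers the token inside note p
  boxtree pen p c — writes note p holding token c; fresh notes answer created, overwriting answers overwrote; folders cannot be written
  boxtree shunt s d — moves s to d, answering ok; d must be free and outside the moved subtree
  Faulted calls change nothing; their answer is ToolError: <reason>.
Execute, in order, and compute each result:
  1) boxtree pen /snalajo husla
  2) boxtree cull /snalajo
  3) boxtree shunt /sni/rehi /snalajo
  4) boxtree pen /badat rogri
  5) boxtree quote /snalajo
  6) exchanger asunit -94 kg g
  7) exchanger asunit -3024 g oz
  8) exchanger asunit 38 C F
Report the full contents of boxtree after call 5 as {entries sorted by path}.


I run boxtree pen(p='/snalajo', c='husla'): created.
I run boxtree cull(p='/snalajo'), — result: ok.
Calling boxtree shunt(s='/sni/rehi', d='/snalajo'), — result: ok.
I run boxtree pen(p='/badat', c='rogri'), — result: created.
Next I call boxtree quote(p='/snalajo'), yielding mu.
I run exchanger asunit(v='-94', u_from='kg', u_to='g'): -94000.
Then exchanger asunit(v='-3024', u_from='g', u_to='oz'), yielding -691200000/6479891.
I run exchanger asunit(v='38', u_from='C', u_to='F'), → 502/5.

Answer: {badat=rogri, snalajo=mu, sni/, sni/drodabri/}


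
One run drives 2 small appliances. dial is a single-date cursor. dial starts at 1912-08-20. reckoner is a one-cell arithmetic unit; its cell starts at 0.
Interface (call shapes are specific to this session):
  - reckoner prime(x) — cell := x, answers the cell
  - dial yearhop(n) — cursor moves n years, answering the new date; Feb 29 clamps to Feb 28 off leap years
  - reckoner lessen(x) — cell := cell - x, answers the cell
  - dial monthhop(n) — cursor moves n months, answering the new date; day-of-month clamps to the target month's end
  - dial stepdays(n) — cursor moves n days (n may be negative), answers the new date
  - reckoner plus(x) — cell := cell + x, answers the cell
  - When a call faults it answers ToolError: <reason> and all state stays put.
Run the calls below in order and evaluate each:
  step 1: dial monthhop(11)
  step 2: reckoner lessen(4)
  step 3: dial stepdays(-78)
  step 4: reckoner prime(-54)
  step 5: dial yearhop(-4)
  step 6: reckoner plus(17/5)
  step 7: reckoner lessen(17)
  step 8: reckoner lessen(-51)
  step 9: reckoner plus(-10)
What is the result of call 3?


// 1. dial monthhop(n: 11) ~> 1913-07-20
// 2. reckoner lessen(x: 4) ~> -4
// 3. dial stepdays(n: -78) ~> 1913-05-03
// 4. reckoner prime(x: -54) ~> -54
// 5. dial yearhop(n: -4) ~> 1909-05-03
// 6. reckoner plus(x: 17/5) ~> -253/5
// 7. reckoner lessen(x: 17) ~> -338/5
// 8. reckoner lessen(x: -51) ~> -83/5
// 9. reckoner plus(x: -10) ~> -133/5

Answer: 1913-05-03


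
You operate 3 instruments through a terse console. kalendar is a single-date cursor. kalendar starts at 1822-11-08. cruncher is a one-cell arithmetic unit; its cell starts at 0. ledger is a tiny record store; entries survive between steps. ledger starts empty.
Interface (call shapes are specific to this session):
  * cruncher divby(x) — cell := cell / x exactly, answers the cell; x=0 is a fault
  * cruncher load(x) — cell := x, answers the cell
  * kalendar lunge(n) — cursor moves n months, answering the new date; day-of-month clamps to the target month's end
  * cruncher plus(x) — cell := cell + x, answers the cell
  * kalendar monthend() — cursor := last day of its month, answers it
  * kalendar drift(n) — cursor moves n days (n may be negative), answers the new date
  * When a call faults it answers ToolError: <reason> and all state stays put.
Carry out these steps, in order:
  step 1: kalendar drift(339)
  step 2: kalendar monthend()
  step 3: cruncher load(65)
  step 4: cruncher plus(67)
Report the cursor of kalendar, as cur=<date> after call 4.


Answer: cur=1823-10-31

Derivation:
→ kalendar drift(n=339)
← 1823-10-13
→ kalendar monthend()
← 1823-10-31
→ cruncher load(x=65)
← 65
→ cruncher plus(x=67)
← 132


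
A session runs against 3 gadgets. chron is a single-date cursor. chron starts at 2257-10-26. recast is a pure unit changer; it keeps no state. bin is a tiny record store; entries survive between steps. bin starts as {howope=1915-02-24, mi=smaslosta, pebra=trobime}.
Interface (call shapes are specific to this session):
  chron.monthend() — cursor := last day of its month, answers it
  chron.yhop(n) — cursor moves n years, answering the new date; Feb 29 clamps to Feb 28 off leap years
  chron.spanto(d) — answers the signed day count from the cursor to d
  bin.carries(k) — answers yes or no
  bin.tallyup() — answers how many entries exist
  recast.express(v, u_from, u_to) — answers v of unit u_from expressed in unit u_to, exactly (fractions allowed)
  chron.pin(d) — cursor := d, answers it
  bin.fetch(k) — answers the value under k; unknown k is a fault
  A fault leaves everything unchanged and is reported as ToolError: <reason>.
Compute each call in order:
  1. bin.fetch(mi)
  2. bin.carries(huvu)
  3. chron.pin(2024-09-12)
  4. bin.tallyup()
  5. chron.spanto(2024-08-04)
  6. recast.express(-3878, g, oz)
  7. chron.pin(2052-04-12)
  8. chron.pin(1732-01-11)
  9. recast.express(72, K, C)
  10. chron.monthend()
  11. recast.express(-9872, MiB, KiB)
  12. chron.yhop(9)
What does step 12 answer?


Answer: 1741-01-31

Derivation:
// fetch(mi) : smaslosta
// carries(huvu) : no
// pin(2024-09-12) : 2024-09-12
// tallyup() : 3
// spanto(2024-08-04) : -39
// express(-3878, g, oz) : -886400000/6479891
// pin(2052-04-12) : 2052-04-12
// pin(1732-01-11) : 1732-01-11
// express(72, K, C) : -4023/20
// monthend() : 1732-01-31
// express(-9872, MiB, KiB) : -10108928
// yhop(9) : 1741-01-31


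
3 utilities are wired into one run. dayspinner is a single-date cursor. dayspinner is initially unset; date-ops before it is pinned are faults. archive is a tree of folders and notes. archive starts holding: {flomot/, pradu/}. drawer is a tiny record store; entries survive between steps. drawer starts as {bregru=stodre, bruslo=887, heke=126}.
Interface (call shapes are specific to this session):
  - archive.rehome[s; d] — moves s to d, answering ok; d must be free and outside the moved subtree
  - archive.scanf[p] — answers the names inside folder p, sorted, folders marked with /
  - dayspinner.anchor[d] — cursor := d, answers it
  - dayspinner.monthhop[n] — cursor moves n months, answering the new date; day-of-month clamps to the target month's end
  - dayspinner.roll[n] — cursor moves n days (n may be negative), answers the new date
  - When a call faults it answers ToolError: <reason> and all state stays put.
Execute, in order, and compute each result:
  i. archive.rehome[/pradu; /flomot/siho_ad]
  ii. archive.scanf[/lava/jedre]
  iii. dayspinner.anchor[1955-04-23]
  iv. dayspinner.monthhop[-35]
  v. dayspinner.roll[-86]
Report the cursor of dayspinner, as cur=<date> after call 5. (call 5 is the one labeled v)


Answer: cur=1952-02-27

Derivation:
Act: archive.rehome[s=/pradu; d=/flomot/siho_ad]
Obs: ok
Act: archive.scanf[p=/lava/jedre]
Obs: ToolError: not found
Act: dayspinner.anchor[d=1955-04-23]
Obs: 1955-04-23
Act: dayspinner.monthhop[n=-35]
Obs: 1952-05-23
Act: dayspinner.roll[n=-86]
Obs: 1952-02-27
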